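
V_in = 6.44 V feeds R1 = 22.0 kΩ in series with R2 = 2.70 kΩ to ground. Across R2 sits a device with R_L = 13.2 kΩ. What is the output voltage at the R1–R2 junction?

R2 ‖ R_L = (2.70 × 13.2)/(2.70 + 13.2) = 2.242 kΩ.
Voltage divider with the loaded lower leg: V_out = 6.44 × 2.242/(22.0 + 2.242) = 6.44 × 0.09247 = 0.5955 V.
(Unloaded it would be 0.704 V; the load pulls it down.)

V_out ≈ 0.595 V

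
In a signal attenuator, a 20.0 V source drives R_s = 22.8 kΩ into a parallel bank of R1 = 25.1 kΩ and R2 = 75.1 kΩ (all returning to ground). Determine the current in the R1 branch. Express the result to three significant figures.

Equivalent of the parallel group: R_p = 18.81 kΩ.
Node voltage V_A = V_DC · R_p/(R_s + R_p) = 20.0 × 0.4521 = 9.042 V.
I(R1) = V_A / R1 = 9.042/25.1 = 0.3602 mA.

I ≈ 0.360 mA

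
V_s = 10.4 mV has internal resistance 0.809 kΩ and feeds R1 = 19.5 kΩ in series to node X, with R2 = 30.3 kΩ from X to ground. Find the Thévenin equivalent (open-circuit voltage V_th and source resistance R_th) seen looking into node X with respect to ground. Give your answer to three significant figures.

V_th ≈ 6.23 mV, R_th ≈ 12.2 kΩ

R1' = 0.809 + 19.5 = 20.31 kΩ (source resistance + R1).
With X open, the divider is unloaded: V_th = 10.4 × 30.3/50.61 = 6.227 mV.
Zeroing V_s shorts the top of R1' to ground, so R_th = R1' ‖ R2 = 12.16 kΩ.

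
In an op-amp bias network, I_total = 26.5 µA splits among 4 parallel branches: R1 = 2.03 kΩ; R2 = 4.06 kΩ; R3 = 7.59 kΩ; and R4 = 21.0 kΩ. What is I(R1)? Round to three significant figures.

Total conductance ΣG = 1/2.03 + 1/4.06 + 1/7.59 + 1/21.0 = 0.9183 (units of 1/kΩ).
By the current-divider rule, I = I_total · G_k/ΣG = 26.5 × 0.5364 = 14.22 µA.

I ≈ 14.2 µA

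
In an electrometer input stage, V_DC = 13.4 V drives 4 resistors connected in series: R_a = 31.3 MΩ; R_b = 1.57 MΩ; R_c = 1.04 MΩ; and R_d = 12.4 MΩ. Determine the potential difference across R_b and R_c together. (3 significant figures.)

Total series resistance ΣR = 31.3 + 1.57 + 1.04 + 12.4 = 46.31 MΩ.
R_{R_b..R_c} = 1.57 + 1.04 = 2.610 MΩ.
V = V_DC · R/ΣR = 13.4 × 0.05636 = 0.7552 V.

V ≈ 0.755 V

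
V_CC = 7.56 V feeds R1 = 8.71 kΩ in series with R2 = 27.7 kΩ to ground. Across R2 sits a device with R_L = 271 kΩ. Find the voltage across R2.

V_out ≈ 5.61 V

First combine the lower leg with the load: R2 ‖ R_L = 25.13 kΩ.
Voltage divider with the loaded lower leg: V_out = 7.56 × 25.13/(8.71 + 25.13) = 7.56 × 0.7426 = 5.614 V.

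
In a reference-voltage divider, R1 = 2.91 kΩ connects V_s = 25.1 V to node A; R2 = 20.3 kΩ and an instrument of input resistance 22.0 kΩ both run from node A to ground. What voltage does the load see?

V_out ≈ 19.7 V

The load sits in parallel with R2, giving an effective lower resistance R2' = R2·R_L/(R2+R_L) = 10.56 kΩ.
Then V_out = V_s · R2'/(R1 + R2') = 25.1 × 10.56/13.47 = 19.68 V.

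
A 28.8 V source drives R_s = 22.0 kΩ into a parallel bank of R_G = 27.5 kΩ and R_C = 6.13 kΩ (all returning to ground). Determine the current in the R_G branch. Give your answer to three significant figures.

I ≈ 0.194 mA

Parallel bank: R_p = 1/(1/27.5 + 1/6.13) = 5.013 kΩ.
V_A = 28.8 × 5.013/27.01 = 5.344 V.
Branch current I = V_A/R_G = 5.344/27.5 = 0.1943 mA.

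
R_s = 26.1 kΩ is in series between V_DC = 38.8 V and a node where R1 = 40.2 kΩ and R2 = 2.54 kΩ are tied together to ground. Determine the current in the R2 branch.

I ≈ 1.28 mA

Parallel bank: R_p = 1/(1/40.2 + 1/2.54) = 2.389 kΩ.
V_A = 38.8 × 2.389/28.49 = 3.254 V.
I(R2) = V_A / R2 = 3.254/2.54 = 1.281 mA.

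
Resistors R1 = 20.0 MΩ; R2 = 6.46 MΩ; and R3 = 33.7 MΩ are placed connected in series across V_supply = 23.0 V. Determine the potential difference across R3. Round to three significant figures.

ΣR = 20.0 + 6.46 + 33.7 = 60.16 MΩ.
By the voltage-divider rule, V = 23.0 × 33.70/60.16 = 12.88 V.

V ≈ 12.9 V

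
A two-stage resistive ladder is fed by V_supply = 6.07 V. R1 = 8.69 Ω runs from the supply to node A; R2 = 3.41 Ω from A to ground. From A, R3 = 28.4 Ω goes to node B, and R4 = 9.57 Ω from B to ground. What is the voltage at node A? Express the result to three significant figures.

V_A ≈ 1.61 V

Node A sees R2 in parallel with the series input of stage 2, R3 + R4 = 37.97 Ω.
R2 ‖ (R3+R4) = 3.129 Ω.
So V_A = 6.07 × 0.2647 = 1.607 V.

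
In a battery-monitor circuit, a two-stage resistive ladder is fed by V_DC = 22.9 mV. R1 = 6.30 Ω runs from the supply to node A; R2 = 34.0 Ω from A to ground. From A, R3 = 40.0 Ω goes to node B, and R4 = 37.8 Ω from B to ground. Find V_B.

Looking into the second stage from A: R3 + R4 = 77.80 Ω appears in parallel with R2.
Effective lower resistance at A: R2 ‖ 77.80 = 23.66 Ω.
V_A = 22.9 × 23.66/(6.30 + 23.66) = 18.08 mV.
Then the unloaded second divider: V_B = V_A × R4/(R3+R4) = 18.08 × 0.4859 = 8.787 mV.

V_B ≈ 8.79 mV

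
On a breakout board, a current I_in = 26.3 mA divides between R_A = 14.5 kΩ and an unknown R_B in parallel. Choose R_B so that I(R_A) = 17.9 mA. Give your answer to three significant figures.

Two-branch current divider: I_A = I_in · R_B/(R_A + R_B).
17.9/26.3 = R_B/(R_A + R_B) → R_B = R_A · (0.6806)/(1 − 0.6806) = 14.5 × 2.131 = 30.90 kΩ.

R_B ≈ 30.9 kΩ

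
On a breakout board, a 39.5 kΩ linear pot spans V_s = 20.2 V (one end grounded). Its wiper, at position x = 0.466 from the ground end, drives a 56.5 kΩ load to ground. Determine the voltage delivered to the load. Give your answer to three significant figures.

Lower segment x·R_p = 18.41 kΩ; upper segment (1−x)·R_p = 21.09 kΩ.
Lower segment in parallel with the load: 18.41 ‖ 56.5 = 13.88 kΩ.
Loaded-divider output: V_out = 20.2 × 0.3969 = 8.018 V.

V_out ≈ 8.02 V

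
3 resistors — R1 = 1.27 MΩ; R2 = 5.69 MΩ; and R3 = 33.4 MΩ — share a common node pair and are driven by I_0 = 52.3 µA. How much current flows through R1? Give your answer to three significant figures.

Total conductance ΣG = 1/1.27 + 1/5.69 + 1/33.4 = 0.9931 (units of 1/MΩ).
Current divider: I(R1) = I_0 · G_k/ΣG = 52.3 × (0.7874/0.9931) = 52.3 × 0.7929 = 41.47 µA.

I ≈ 41.5 µA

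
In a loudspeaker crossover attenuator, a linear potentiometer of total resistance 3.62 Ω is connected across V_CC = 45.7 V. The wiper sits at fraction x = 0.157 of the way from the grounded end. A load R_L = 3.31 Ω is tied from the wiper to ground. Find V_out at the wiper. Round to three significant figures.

V_out ≈ 6.27 V

Lower segment x·R_p = 0.5683 Ω; upper segment (1−x)·R_p = 3.052 Ω.
Lower segment in parallel with the load: 0.5683 ‖ 3.31 = 0.4851 Ω.
Loaded-divider output: V_out = 45.7 × 0.1371 = 6.268 V.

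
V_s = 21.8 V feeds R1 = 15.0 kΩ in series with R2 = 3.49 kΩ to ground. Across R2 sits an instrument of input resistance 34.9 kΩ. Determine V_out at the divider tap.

V_out ≈ 3.81 V

First combine the lower leg with the load: R2 ‖ R_L = 3.173 kΩ.
Now apply the divider: V_out = 21.8 × 0.1746 = 3.806 V.
(Unloaded it would be 4.11 V; the load pulls it down.)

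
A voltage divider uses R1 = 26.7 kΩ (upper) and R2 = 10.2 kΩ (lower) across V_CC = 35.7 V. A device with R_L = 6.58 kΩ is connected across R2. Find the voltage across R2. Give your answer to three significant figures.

R2 ‖ R_L = (10.2 × 6.58)/(10.2 + 6.58) = 4.000 kΩ.
Voltage divider with the loaded lower leg: V_out = 35.7 × 4.000/(26.7 + 4.000) = 35.7 × 0.1303 = 4.651 V.

V_out ≈ 4.65 V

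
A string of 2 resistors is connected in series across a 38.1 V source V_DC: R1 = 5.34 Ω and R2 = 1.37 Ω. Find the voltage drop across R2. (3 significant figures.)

ΣR = 5.34 + 1.37 = 6.710 Ω.
V = V_DC · R/ΣR = 38.1 × 0.2042 = 7.779 V.

V ≈ 7.78 V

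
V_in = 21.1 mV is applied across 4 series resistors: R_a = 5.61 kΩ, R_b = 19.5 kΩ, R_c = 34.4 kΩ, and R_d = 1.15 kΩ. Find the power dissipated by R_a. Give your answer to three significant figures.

P ≈ 0.679 nW

The common current is I = 21.1/60.66 = 0.3478 µA.
P = I²R = 0.1210 × 5.61 = 0.6788 nW.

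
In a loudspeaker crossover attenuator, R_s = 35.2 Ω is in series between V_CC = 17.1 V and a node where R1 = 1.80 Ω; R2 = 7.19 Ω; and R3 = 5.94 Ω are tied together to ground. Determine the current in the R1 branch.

I ≈ 0.303 A

Equivalent of the parallel group: R_p = 1.159 Ω.
Node voltage V_A = V_CC · R_p/(R_s + R_p) = 17.1 × 0.03187 = 0.5450 V.
I(R1) = V_A / R1 = 0.5450/1.80 = 0.3028 A.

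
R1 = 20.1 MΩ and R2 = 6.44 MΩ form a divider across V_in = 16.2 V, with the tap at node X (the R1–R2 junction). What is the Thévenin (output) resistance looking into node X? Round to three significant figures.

Looking into X with the source shorted: R_th = R1·R2/(R1+R2) = 20.10 × 6.44/26.54 = 4.877 MΩ.

R_th ≈ 4.88 MΩ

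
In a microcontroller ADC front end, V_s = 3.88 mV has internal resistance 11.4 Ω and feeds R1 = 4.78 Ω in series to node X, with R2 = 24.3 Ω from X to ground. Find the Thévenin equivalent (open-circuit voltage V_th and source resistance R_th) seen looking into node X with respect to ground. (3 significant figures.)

R1' = 11.4 + 4.78 = 16.18 Ω (source resistance + R1).
Open-circuit (no load on X): V_th = V_s · R2/(R1' + R2) = 3.88 × 24.3/(16.18 + 24.3) = 2.329 mV.
Looking into X with the source shorted: R_th = R1'·R2/(R1'+R2) = 16.18 × 24.3/40.48 = 9.713 Ω.

V_th ≈ 2.33 mV, R_th ≈ 9.71 Ω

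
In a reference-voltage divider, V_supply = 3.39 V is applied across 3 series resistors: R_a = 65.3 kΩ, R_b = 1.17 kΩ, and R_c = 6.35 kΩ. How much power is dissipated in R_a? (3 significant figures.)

ΣR = 72.82 kΩ → I = 3.39/72.82 = 0.04655 mA.
P(R_a) = I²·R_a = (0.04655)² × 65.3 = 0.1415 mW.

P ≈ 0.142 mW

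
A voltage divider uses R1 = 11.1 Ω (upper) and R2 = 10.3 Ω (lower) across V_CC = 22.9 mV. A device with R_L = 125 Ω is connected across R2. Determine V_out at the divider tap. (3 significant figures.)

The load sits in parallel with R2, giving an effective lower resistance R2' = R2·R_L/(R2+R_L) = 9.516 Ω.
Now apply the divider: V_out = 22.9 × 0.4616 = 10.57 mV.

V_out ≈ 10.6 mV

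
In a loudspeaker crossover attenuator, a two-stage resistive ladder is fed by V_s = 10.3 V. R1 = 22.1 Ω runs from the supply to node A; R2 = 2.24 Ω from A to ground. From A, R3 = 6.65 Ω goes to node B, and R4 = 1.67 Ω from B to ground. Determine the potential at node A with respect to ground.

Node A sees R2 in parallel with the series input of stage 2, R3 + R4 = 8.320 Ω.
R2 ‖ (R3+R4) = 1.765 Ω.
V_A = 10.3 × 1.765/(22.1 + 1.765) = 0.7617 V.

V_A ≈ 0.762 V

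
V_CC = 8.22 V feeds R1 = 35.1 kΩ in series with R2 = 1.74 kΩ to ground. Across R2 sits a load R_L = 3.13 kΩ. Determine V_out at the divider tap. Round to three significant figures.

The load sits in parallel with R2, giving an effective lower resistance R2' = R2·R_L/(R2+R_L) = 1.118 kΩ.
Now apply the divider: V_out = 8.22 × 0.03088 = 0.2538 V.
(Unloaded it would be 0.388 V; the load pulls it down.)

V_out ≈ 0.254 V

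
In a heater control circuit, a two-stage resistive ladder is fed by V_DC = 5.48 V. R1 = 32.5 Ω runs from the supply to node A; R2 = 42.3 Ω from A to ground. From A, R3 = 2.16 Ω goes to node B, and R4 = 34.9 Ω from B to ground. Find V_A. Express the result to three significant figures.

Looking into the second stage from A: R3 + R4 = 37.06 Ω appears in parallel with R2.
R2 ‖ (R3+R4) = 19.75 Ω.
V_A = 5.48 × 19.75/(32.5 + 19.75) = 2.072 V.

V_A ≈ 2.07 V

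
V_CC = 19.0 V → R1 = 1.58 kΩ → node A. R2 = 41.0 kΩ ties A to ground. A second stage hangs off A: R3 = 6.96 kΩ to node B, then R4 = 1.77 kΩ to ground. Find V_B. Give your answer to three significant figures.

Looking into the second stage from A: R3 + R4 = 8.730 kΩ appears in parallel with R2.
Effective lower resistance at A: R2 ‖ 8.730 = 7.197 kΩ.
First divider: V_A = V_CC · 7.197/(1.58 + 7.197) = 15.58 V.
Then the unloaded second divider: V_B = V_A × R4/(R3+R4) = 15.58 × 0.2027 = 3.159 V.

V_B ≈ 3.16 V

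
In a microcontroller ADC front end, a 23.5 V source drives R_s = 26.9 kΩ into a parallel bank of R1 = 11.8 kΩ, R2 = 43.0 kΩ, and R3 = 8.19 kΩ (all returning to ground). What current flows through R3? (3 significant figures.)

I ≈ 0.399 mA

Equivalent of the parallel group: R_p = 4.346 kΩ.
Node voltage V_A = V_s · R_p/(R_s + R_p) = 23.5 × 0.1391 = 3.269 V.
I(R3) = V_A / R3 = 3.269/8.19 = 0.3991 mA.
(Equivalently: I_total = 0.7521 mA, then current-divider fraction G_k/ΣG = 0.5306.)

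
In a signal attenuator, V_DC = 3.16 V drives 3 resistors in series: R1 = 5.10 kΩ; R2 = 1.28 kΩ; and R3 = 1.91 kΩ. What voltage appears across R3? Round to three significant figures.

V ≈ 0.728 V

ΣR = 5.10 + 1.28 + 1.91 = 8.290 kΩ.
Voltage divider: V = V_DC · (1.910 / 8.290) = 3.16 × 0.2304 = 0.7281 V.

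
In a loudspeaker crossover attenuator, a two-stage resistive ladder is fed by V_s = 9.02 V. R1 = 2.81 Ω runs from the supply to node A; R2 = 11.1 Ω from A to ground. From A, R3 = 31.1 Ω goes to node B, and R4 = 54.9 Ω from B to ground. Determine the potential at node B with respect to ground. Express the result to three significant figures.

Node A sees R2 in parallel with the series input of stage 2, R3 + R4 = 86.00 Ω.
R2 ‖ (R3+R4) = 9.831 Ω.
So V_A = 9.02 × 0.7777 = 7.015 V.
Then the unloaded second divider: V_B = V_A × R4/(R3+R4) = 7.015 × 0.6384 = 4.478 V.

V_B ≈ 4.48 V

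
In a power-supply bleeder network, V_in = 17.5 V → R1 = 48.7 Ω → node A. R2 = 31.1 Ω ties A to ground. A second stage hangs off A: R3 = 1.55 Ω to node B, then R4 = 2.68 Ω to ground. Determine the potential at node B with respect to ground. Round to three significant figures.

The second stage (R3 + R4 = 4.230 Ω) loads node A in parallel with R2.
Effective lower resistance at A: R2 ‖ 4.230 = 3.724 Ω.
First divider: V_A = V_in · 3.724/(48.7 + 3.724) = 1.243 V.
Stage 2 is unloaded, so V_B = V_A · R4/(R3+R4) = 1.243 × 2.68/4.230 = 0.7875 V.

V_B ≈ 0.788 V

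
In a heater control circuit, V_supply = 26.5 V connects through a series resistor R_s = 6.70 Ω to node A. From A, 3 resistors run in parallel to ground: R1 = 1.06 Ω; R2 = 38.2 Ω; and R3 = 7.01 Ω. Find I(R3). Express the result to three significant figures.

I ≈ 0.447 A

Combine the parallel branches: R_p = (1/1.06 + 1/38.2 + 1/7.01)⁻¹ = 0.8991 Ω.
V_A by voltage divider: V_A = 26.5 × 0.8991/(6.70 + 0.8991) = 3.135 V.
Branch current I = V_A/R3 = 3.135/7.01 = 0.4473 A.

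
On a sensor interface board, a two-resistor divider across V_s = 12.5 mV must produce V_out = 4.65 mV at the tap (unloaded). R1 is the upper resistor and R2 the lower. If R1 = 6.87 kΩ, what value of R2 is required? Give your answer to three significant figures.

V_out/V_s = R2/(R1+R2) = 0.3720.
So R2 = R1 · V_out/(V_s − V_out) = 6.87 × 4.65/(12.5 − 4.65) = 6.87 × 0.5924 = 4.069 kΩ.

R2 ≈ 4.07 kΩ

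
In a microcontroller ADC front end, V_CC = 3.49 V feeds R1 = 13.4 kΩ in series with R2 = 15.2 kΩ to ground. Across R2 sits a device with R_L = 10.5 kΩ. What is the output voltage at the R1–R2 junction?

First combine the lower leg with the load: R2 ‖ R_L = 6.210 kΩ.
Then V_out = V_CC · R2'/(R1 + R2') = 3.49 × 6.210/19.61 = 1.105 V.

V_out ≈ 1.11 V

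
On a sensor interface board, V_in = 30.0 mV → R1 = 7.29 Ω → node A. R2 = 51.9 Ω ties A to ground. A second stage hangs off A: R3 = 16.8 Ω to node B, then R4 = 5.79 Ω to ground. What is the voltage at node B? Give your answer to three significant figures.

The second stage (R3 + R4 = 22.59 Ω) loads node A in parallel with R2.
Effective lower resistance at A: R2 ‖ 22.59 = 15.74 Ω.
First divider: V_A = V_in · 15.74/(7.29 + 15.74) = 20.50 mV.
V_B = V_A × 0.2563 = 5.255 mV.

V_B ≈ 5.26 mV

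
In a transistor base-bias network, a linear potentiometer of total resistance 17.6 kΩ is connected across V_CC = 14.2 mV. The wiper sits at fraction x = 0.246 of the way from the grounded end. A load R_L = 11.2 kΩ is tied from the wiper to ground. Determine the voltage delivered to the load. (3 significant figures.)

Split the track: R_lower = x·R_p = 4.330 kΩ, R_upper = (1−x)·R_p = 13.27 kΩ.
(x·R_p) ‖ R_L = 3.123 kΩ.
Then V_out = V_CC · 3.123/(13.27 + 3.123) = 2.705 mV.

V_out ≈ 2.70 mV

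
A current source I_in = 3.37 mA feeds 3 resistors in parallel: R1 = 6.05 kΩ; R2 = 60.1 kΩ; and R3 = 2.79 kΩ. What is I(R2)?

I ≈ 0.104 mA

Total conductance ΣG = 1/6.05 + 1/60.1 + 1/2.79 = 0.5404 (units of 1/kΩ).
By the current-divider rule, I = I_in · G_k/ΣG = 3.37 × 0.03079 = 0.1038 mA.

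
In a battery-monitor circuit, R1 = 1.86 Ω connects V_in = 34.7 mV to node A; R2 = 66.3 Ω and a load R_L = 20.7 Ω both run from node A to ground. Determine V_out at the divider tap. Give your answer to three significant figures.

V_out ≈ 31.0 mV

The load sits in parallel with R2, giving an effective lower resistance R2' = R2·R_L/(R2+R_L) = 15.77 Ω.
Voltage divider with the loaded lower leg: V_out = 34.7 × 15.77/(1.86 + 15.77) = 34.7 × 0.8945 = 31.04 mV.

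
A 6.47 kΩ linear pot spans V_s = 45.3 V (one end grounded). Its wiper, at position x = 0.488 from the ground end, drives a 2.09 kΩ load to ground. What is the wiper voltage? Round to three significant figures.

The pot divides into 3.313 kΩ above the wiper and 3.157 kΩ below.
Lower segment in parallel with the load: 3.157 ‖ 2.09 = 1.258 kΩ.
Loaded-divider output: V_out = 45.3 × 0.2752 = 12.47 V.

V_out ≈ 12.5 V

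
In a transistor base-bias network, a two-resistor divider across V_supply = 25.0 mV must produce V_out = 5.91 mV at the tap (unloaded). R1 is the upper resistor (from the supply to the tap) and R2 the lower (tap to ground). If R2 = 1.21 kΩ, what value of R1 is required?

Required fraction k = V_out/V_supply = 0.2364.
Rearranging, R1 = R2·(1−k)/k = 1.21 × 3.230 = 3.908 kΩ.

R1 ≈ 3.91 kΩ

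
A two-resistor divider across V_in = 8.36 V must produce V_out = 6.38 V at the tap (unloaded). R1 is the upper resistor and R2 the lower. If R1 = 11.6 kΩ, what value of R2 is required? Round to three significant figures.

The divider ratio is R2/(R1+R2) = 6.38/8.36 = 0.7632.
Rearranging, R2 = R1·k/(1−k) = 11.6 × 3.222 = 37.38 kΩ.

R2 ≈ 37.4 kΩ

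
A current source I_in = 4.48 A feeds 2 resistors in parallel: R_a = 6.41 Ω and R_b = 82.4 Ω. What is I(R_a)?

I ≈ 4.16 A

Two-branch current divider: I_k = I_in · R_other/(R_1 + R_2).
I(R_a) = 4.48 × 82.4/(6.41 + 82.4) = 4.48 × 0.9278 = 4.157 A.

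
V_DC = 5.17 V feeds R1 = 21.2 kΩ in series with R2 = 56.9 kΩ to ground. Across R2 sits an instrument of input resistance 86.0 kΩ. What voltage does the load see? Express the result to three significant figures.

R2 ‖ R_L = (56.9 × 86.0)/(56.9 + 86.0) = 34.24 kΩ.
Then V_out = V_DC · R2'/(R1 + R2') = 5.17 × 34.24/55.44 = 3.193 V.
(Unloaded it would be 3.77 V; the load pulls it down.)

V_out ≈ 3.19 V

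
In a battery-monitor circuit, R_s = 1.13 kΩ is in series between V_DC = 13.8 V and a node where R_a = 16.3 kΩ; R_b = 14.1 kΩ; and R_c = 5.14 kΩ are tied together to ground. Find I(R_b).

Equivalent of the parallel group: R_p = 3.060 kΩ.
V_A by voltage divider: V_A = 13.8 × 3.060/(1.13 + 3.060) = 10.08 V.
Branch current I = V_A/R_b = 10.08/14.1 = 0.7148 mA.
(Equivalently: I_total = 3.294 mA, then current-divider fraction G_k/ΣG = 0.2170.)

I ≈ 0.715 mA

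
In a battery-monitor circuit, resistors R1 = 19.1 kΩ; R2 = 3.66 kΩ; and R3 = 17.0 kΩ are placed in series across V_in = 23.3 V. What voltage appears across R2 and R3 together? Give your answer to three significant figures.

V ≈ 12.1 V

Total series resistance ΣR = 19.1 + 3.66 + 17.0 = 39.76 kΩ.
R_{R2..R3} = 3.66 + 17.0 = 20.66 kΩ.
Voltage divider: V = V_in · (20.66 / 39.76) = 23.3 × 0.5196 = 12.11 V.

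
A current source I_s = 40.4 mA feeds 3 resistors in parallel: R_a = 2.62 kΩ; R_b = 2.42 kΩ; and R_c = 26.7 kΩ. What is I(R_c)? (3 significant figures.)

I ≈ 1.82 mA

ΣG = 1/2.62 + 1/2.42 + 1/26.7 = 0.8324.
By the current-divider rule, I = I_s · G_k/ΣG = 40.4 × 0.04500 = 1.818 mA.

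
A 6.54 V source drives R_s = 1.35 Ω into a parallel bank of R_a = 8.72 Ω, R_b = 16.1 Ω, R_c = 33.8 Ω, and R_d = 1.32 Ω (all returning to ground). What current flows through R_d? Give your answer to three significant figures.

Equivalent of the parallel group: R_p = 1.037 Ω.
V_A by voltage divider: V_A = 6.54 × 1.037/(1.35 + 1.037) = 2.842 V.
I(R_d) = V_A / R_d = 2.842/1.32 = 2.153 A.
(Check via current divider: I_total = 2.739 A; share G_k/ΣG = 0.7859 → same result.)

I ≈ 2.15 A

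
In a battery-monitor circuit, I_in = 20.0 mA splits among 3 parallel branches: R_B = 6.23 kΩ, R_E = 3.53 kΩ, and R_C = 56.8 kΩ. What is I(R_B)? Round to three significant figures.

I ≈ 6.96 mA

Total conductance ΣG = 1/6.23 + 1/3.53 + 1/56.8 = 0.4614 (units of 1/kΩ).
By the current-divider rule, I = I_in · G_k/ΣG = 20.0 × 0.3479 = 6.958 mA.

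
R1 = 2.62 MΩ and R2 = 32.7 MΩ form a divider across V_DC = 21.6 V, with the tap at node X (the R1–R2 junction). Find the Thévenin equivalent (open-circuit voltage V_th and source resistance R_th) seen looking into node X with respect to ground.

V_th ≈ 20.0 V, R_th ≈ 2.43 MΩ

Open-circuit (no load on X): V_th = V_DC · R2/(R1 + R2) = 21.6 × 32.7/(2.620 + 32.7) = 20.00 V.
With V_DC suppressed (replaced by a short), R_th = R1 ‖ R2 = (2.620 × 32.7)/(2.620 + 32.7) = 2.426 MΩ.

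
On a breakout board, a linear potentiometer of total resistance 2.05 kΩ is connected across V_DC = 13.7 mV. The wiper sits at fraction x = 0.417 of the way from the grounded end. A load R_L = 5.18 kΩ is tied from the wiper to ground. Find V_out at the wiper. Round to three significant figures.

The pot divides into 1.195 kΩ above the wiper and 0.8548 kΩ below.
(x·R_p) ‖ R_L = 0.7338 kΩ.
V_out = 13.7 × 0.7338/(1.195 + 0.7338) = 5.211 mV.
(Unloaded: V_out = x·V_DC = 5.71 mV.)

V_out ≈ 5.21 mV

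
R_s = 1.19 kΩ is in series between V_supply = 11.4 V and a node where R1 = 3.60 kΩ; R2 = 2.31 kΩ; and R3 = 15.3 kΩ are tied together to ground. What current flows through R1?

I ≈ 1.65 mA

Combine the parallel branches: R_p = (1/3.60 + 1/2.31 + 1/15.3)⁻¹ = 1.289 kΩ.
Node voltage V_A = V_supply · R_p/(R_s + R_p) = 11.4 × 0.5199 = 5.927 V.
I(R1) = V_A / R1 = 5.927/3.60 = 1.646 mA.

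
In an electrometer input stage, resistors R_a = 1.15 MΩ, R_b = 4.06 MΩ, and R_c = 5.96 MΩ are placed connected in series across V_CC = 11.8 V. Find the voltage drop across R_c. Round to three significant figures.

Total series resistance ΣR = 1.15 + 4.06 + 5.96 = 11.17 MΩ.
By the voltage-divider rule, V = 11.8 × 5.960/11.17 = 6.296 V.

V ≈ 6.30 V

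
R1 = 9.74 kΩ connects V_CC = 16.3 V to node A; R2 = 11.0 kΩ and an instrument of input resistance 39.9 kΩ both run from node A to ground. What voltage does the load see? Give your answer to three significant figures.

First combine the lower leg with the load: R2 ‖ R_L = 8.623 kΩ.
Then V_out = V_CC · R2'/(R1 + R2') = 16.3 × 8.623/18.36 = 7.654 V.
(Unloaded it would be 8.65 V; the load pulls it down.)

V_out ≈ 7.65 V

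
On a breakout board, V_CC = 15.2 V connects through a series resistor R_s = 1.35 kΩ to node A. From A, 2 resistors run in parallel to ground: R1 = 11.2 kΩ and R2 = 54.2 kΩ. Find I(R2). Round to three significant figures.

Equivalent of the parallel group: R_p = 9.282 kΩ.
Node voltage V_A = V_CC · R_p/(R_s + R_p) = 15.2 × 0.8730 = 13.27 V.
I(R2) = V_A / R2 = 13.27/54.2 = 0.2448 mA.

I ≈ 0.245 mA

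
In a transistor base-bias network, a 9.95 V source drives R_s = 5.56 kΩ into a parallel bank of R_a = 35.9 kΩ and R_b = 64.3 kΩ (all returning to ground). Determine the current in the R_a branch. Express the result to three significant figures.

I ≈ 0.223 mA

Equivalent of the parallel group: R_p = 23.04 kΩ.
Node voltage V_A = V_s · R_p/(R_s + R_p) = 9.95 × 0.8056 = 8.016 V.
Branch current I = V_A/R_a = 8.016/35.9 = 0.2233 mA.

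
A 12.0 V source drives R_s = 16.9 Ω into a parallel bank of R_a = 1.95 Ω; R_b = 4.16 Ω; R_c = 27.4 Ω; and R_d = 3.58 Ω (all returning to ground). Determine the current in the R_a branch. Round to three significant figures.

I ≈ 0.323 A

Combine the parallel branches: R_p = (1/1.95 + 1/4.16 + 1/27.4 + 1/3.58)⁻¹ = 0.9354 Ω.
Node voltage V_A = V_supply · R_p/(R_s + R_p) = 12.0 × 0.05245 = 0.6294 V.
I(R_a) = V_A / R_a = 0.6294/1.95 = 0.3228 A.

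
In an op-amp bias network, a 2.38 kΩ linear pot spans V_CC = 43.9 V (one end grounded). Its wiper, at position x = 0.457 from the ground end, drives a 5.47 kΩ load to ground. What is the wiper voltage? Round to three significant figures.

V_out ≈ 18.1 V

Split the track: R_lower = x·R_p = 1.088 kΩ, R_upper = (1−x)·R_p = 1.292 kΩ.
R_L loads the lower segment: effective lower R = 0.9073 kΩ.
V_out = 43.9 × 0.9073/(1.292 + 0.9073) = 18.11 V.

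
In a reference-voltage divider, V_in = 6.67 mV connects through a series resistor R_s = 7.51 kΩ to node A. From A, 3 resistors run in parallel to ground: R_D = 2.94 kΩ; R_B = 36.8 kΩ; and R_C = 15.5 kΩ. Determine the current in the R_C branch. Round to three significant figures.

I ≈ 0.101 µA

Parallel bank: R_p = 1/(1/2.94 + 1/36.8 + 1/15.5) = 2.316 kΩ.
Node voltage V_A = V_in · R_p/(R_s + R_p) = 6.67 × 0.2357 = 1.572 mV.
Branch current I = V_A/R_C = 1.572/15.5 = 0.1014 µA.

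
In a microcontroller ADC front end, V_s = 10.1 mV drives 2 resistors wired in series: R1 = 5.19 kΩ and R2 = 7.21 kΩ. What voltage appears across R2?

Total series resistance ΣR = 5.19 + 7.21 = 12.40 kΩ.
Voltage divider: V = V_s · (7.210 / 12.40) = 10.1 × 0.5815 = 5.873 mV.

V ≈ 5.87 mV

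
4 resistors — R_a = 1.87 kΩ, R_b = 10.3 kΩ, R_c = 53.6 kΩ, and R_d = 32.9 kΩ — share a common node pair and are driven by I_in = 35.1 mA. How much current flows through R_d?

Conductances: ΣG = 1/1.87 + 1/10.3 + 1/53.6 + 1/32.9 = 0.6809 (1/kΩ).
By the current-divider rule, I = I_in · G_k/ΣG = 35.1 × 0.04464 = 1.567 mA.

I ≈ 1.57 mA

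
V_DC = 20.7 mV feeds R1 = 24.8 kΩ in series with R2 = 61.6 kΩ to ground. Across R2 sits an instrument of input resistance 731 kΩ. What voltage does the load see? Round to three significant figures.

V_out ≈ 14.4 mV

The load sits in parallel with R2, giving an effective lower resistance R2' = R2·R_L/(R2+R_L) = 56.81 kΩ.
Then V_out = V_DC · R2'/(R1 + R2') = 20.7 × 56.81/81.61 = 14.41 mV.
(Unloaded it would be 14.8 mV; the load pulls it down.)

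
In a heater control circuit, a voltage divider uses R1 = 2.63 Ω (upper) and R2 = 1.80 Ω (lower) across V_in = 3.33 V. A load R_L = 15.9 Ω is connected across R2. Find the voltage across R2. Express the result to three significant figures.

V_out ≈ 1.27 V

The load sits in parallel with R2, giving an effective lower resistance R2' = R2·R_L/(R2+R_L) = 1.617 Ω.
Now apply the divider: V_out = 3.33 × 0.3807 = 1.268 V.
(Unloaded it would be 1.35 V; the load pulls it down.)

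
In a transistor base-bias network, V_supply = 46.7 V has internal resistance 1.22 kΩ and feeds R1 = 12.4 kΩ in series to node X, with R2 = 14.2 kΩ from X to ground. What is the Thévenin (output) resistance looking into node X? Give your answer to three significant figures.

R_th ≈ 6.95 kΩ

R1' = 1.22 + 12.4 = 13.62 kΩ (source resistance + R1).
With V_supply suppressed (replaced by a short), R_th = R1' ‖ R2 = (13.62 × 14.2)/(13.62 + 14.2) = 6.952 kΩ.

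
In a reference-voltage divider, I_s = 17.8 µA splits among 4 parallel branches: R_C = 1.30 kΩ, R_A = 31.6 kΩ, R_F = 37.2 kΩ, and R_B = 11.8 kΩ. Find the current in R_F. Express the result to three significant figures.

I ≈ 0.524 µA

Total conductance ΣG = 1/1.30 + 1/31.6 + 1/37.2 + 1/11.8 = 0.9125 (units of 1/kΩ).
R_F takes the fraction G_k/ΣG = 0.02688/0.9125 = 0.02946, so I = 17.8 × 0.02946 = 0.5244 µA.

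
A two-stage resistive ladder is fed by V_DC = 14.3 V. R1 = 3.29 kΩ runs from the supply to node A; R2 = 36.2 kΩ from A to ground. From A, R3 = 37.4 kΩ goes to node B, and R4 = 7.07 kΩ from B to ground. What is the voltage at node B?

Looking into the second stage from A: R3 + R4 = 44.47 kΩ appears in parallel with R2.
Effective lower resistance at A: R2 ‖ 44.47 = 19.96 kΩ.
First divider: V_A = V_DC · 19.96/(3.29 + 19.96) = 12.28 V.
Stage 2 is unloaded, so V_B = V_A · R4/(R3+R4) = 12.28 × 7.07/44.47 = 1.952 V.

V_B ≈ 1.95 V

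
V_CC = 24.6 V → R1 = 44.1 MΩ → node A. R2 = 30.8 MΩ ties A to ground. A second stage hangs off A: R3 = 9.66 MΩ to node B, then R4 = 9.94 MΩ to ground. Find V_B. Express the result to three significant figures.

V_B ≈ 2.66 V

Looking into the second stage from A: R3 + R4 = 19.60 MΩ appears in parallel with R2.
R2 ‖ (R3+R4) = 11.98 MΩ.
V_A = 24.6 × 11.98/(44.1 + 11.98) = 5.254 V.
V_B = V_A × 0.5071 = 2.665 V.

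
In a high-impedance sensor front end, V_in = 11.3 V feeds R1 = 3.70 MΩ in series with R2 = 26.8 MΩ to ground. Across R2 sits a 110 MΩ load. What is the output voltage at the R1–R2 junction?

V_out ≈ 9.64 V

First combine the lower leg with the load: R2 ‖ R_L = 21.55 MΩ.
Now apply the divider: V_out = 11.3 × 0.8535 = 9.644 V.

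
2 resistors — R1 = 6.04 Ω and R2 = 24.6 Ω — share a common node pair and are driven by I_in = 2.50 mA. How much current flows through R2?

I ≈ 0.493 mA

With just two branches, the current splits inversely with resistance.
So I = 2.50 × 6.04/30.64 = 0.4928 mA.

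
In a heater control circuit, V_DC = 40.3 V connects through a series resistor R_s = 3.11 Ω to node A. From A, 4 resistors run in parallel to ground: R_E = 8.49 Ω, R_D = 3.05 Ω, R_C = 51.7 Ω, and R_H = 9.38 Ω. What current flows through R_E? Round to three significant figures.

Parallel bank: R_p = 1/(1/8.49 + 1/3.05 + 1/51.7 + 1/9.38) = 1.749 Ω.
Node voltage V_A = V_DC · R_p/(R_s + R_p) = 40.3 × 0.3600 = 14.51 V.
I(R_E) = V_A / R_E = 14.51/8.49 = 1.709 A.
(Equivalently: I_total = 8.293 A, then current-divider fraction G_k/ΣG = 0.2061.)

I ≈ 1.71 A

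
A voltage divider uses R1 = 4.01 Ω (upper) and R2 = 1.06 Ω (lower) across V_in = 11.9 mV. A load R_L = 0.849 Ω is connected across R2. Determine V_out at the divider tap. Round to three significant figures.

First combine the lower leg with the load: R2 ‖ R_L = 0.4714 Ω.
Voltage divider with the loaded lower leg: V_out = 11.9 × 0.4714/(4.01 + 0.4714) = 11.9 × 0.1052 = 1.252 mV.
(Unloaded it would be 2.49 mV; the load pulls it down.)

V_out ≈ 1.25 mV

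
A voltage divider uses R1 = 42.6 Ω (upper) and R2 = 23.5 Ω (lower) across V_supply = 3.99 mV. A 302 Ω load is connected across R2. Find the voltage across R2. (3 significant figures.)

The load sits in parallel with R2, giving an effective lower resistance R2' = R2·R_L/(R2+R_L) = 21.80 Ω.
Voltage divider with the loaded lower leg: V_out = 3.99 × 21.80/(42.6 + 21.80) = 3.99 × 0.3385 = 1.351 mV.

V_out ≈ 1.35 mV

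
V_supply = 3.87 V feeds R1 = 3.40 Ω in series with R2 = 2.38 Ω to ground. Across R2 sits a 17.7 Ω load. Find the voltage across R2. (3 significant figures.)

V_out ≈ 1.48 V

First combine the lower leg with the load: R2 ‖ R_L = 2.098 Ω.
Voltage divider with the loaded lower leg: V_out = 3.87 × 2.098/(3.40 + 2.098) = 3.87 × 0.3816 = 1.477 V.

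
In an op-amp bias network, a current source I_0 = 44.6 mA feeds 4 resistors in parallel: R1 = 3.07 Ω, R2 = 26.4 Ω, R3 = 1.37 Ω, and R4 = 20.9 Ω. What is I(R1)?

I ≈ 12.7 mA

Conductances: ΣG = 1/3.07 + 1/26.4 + 1/1.37 + 1/20.9 = 1.141 (1/Ω).
By the current-divider rule, I = I_0 · G_k/ΣG = 44.6 × 0.2854 = 12.73 mA.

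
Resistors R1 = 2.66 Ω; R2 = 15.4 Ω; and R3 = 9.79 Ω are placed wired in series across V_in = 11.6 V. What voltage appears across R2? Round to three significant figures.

Total series resistance ΣR = 2.66 + 15.4 + 9.79 = 27.85 Ω.
V = V_in · R/ΣR = 11.6 × 0.5530 = 6.414 V.

V ≈ 6.41 V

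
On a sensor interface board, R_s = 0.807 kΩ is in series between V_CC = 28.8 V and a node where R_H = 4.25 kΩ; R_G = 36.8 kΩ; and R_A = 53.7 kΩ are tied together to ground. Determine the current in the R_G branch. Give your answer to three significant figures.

Parallel bank: R_p = 1/(1/4.25 + 1/36.8 + 1/53.7) = 3.558 kΩ.
V_A by voltage divider: V_A = 28.8 × 3.558/(0.807 + 3.558) = 23.47 V.
Branch current I = V_A/R_G = 23.47/36.8 = 0.6379 mA.

I ≈ 0.638 mA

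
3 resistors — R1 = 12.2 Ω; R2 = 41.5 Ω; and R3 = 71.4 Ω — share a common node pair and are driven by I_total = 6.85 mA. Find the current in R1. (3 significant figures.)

I ≈ 4.68 mA

ΣG = 1/12.2 + 1/41.5 + 1/71.4 = 0.1201.
By the current-divider rule, I = I_total · G_k/ΣG = 6.85 × 0.6827 = 4.676 mA.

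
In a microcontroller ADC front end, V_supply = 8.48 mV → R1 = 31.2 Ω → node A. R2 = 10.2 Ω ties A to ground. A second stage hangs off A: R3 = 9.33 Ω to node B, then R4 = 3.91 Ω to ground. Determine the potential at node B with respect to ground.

The second stage (R3 + R4 = 13.24 Ω) loads node A in parallel with R2.
Effective lower resistance at A: R2 ‖ 13.24 = 5.761 Ω.
So V_A = 8.48 × 0.1559 = 1.322 mV.
Stage 2 is unloaded, so V_B = V_A · R4/(R3+R4) = 1.322 × 3.91/13.24 = 0.3904 mV.

V_B ≈ 0.390 mV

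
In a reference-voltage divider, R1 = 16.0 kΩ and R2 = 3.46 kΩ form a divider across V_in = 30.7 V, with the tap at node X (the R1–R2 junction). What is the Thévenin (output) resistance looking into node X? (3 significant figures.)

R_th ≈ 2.84 kΩ

Zeroing V_in shorts the top of R1 to ground, so R_th = R1 ‖ R2 = 2.845 kΩ.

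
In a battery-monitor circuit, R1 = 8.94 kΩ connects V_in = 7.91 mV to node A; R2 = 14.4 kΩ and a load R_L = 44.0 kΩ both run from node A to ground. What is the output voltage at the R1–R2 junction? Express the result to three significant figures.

R2 ‖ R_L = (14.4 × 44.0)/(14.4 + 44.0) = 10.85 kΩ.
Then V_out = V_in · R2'/(R1 + R2') = 7.91 × 10.85/19.79 = 4.337 mV.
(Unloaded it would be 4.88 mV; the load pulls it down.)

V_out ≈ 4.34 mV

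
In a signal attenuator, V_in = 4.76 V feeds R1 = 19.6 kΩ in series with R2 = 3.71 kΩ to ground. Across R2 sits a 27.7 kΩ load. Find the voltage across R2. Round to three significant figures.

V_out ≈ 0.681 V

First combine the lower leg with the load: R2 ‖ R_L = 3.272 kΩ.
Now apply the divider: V_out = 4.76 × 0.1430 = 0.6809 V.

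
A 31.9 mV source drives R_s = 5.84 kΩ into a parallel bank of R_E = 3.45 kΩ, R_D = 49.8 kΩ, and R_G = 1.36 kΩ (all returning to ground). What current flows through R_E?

Equivalent of the parallel group: R_p = 0.9567 kΩ.
Node voltage V_A = V_s · R_p/(R_s + R_p) = 31.9 × 0.1408 = 4.490 mV.
Branch current I = V_A/R_E = 4.490/3.45 = 1.302 µA.

I ≈ 1.30 µA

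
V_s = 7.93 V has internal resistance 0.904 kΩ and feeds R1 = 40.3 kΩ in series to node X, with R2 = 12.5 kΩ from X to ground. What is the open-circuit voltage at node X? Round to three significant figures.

V_th ≈ 1.85 V

R1' = 0.904 + 40.3 = 41.20 kΩ (source resistance + R1).
V_th is the unloaded tap voltage: V_s · R2/(R1'+R2) = 7.93 × 0.2328 = 1.846 V.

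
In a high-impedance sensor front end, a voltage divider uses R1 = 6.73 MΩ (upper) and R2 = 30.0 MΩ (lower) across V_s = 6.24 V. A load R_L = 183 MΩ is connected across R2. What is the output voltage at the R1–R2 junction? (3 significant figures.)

R2 ‖ R_L = (30.0 × 183)/(30.0 + 183) = 25.77 MΩ.
Now apply the divider: V_out = 6.24 × 0.7930 = 4.948 V.
(Unloaded it would be 5.10 V; the load pulls it down.)

V_out ≈ 4.95 V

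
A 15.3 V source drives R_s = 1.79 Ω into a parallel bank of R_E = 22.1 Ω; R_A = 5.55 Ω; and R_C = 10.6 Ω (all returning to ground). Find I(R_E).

Equivalent of the parallel group: R_p = 3.127 Ω.
V_A = 15.3 × 3.127/4.917 = 9.730 V.
I(R_E) = V_A / R_E = 9.730/22.1 = 0.4403 A.

I ≈ 0.440 A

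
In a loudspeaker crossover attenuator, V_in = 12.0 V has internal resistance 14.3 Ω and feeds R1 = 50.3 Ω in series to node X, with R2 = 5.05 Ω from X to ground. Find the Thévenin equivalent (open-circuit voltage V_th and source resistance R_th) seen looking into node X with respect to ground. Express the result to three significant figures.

R1' = 14.3 + 50.3 = 64.60 Ω (source resistance + R1).
Open-circuit (no load on X): V_th = V_in · R2/(R1' + R2) = 12.0 × 5.05/(64.60 + 5.05) = 0.8701 V.
Looking into X with the source shorted: R_th = R1'·R2/(R1'+R2) = 64.60 × 5.05/69.65 = 4.684 Ω.

V_th ≈ 0.870 V, R_th ≈ 4.68 Ω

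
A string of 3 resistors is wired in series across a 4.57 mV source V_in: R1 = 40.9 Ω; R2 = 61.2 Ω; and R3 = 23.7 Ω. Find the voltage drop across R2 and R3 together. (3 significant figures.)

Total series resistance ΣR = 40.9 + 61.2 + 23.7 = 125.8 Ω.
R_{R2..R3} = 61.2 + 23.7 = 84.90 Ω.
Voltage divider: V = V_in · (84.90 / 125.8) = 4.57 × 0.6749 = 3.084 mV.

V ≈ 3.08 mV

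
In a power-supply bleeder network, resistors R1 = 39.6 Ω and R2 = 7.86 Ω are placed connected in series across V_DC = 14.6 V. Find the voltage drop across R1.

Series total: ΣR = 39.6 + 7.86 = 47.46 Ω.
Voltage divider: V = V_DC · (39.60 / 47.46) = 14.6 × 0.8344 = 12.18 V.

V ≈ 12.2 V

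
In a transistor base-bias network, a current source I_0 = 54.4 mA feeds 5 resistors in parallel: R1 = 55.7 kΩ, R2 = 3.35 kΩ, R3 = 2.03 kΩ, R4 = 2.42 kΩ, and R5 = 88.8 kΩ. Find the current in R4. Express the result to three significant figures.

I ≈ 18.2 mA

Total conductance ΣG = 1/55.7 + 1/3.35 + 1/2.03 + 1/2.42 + 1/88.8 = 1.234 (units of 1/kΩ).
R4 takes the fraction G_k/ΣG = 0.4132/1.234 = 0.3350, so I = 54.4 × 0.3350 = 18.22 mA.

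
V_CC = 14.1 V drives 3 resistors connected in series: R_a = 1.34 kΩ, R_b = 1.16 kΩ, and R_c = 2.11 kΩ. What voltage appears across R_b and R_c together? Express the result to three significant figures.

V ≈ 10.0 V

Series total: ΣR = 1.34 + 1.16 + 2.11 = 4.610 kΩ.
R_{R_b..R_c} = 1.16 + 2.11 = 3.270 kΩ.
Voltage divider: V = V_CC · (3.270 / 4.610) = 14.1 × 0.7093 = 10.00 V.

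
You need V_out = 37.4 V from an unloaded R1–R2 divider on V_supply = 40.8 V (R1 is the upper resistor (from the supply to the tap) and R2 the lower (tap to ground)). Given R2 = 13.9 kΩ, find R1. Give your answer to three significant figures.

R1 ≈ 1.26 kΩ

The divider ratio is R2/(R1+R2) = 37.4/40.8 = 0.9167.
R1 = R2·(1/k − 1) = 13.9 × 0.09091 = 1.264 kΩ.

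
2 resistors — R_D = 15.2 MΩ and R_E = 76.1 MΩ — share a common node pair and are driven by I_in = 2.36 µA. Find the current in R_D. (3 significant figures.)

Two-branch current divider: I_k = I_in · R_other/(R_1 + R_2).
I(R_D) = 2.36 × 76.1/(15.2 + 76.1) = 2.36 × 0.8335 = 1.967 µA.

I ≈ 1.97 µA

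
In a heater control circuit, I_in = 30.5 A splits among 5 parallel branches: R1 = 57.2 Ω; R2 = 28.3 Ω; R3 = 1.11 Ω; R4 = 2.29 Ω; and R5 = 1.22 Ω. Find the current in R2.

ΣG = 1/57.2 + 1/28.3 + 1/1.11 + 1/2.29 + 1/1.22 = 2.210.
Current divider: I(R2) = I_in · G_k/ΣG = 30.5 × (0.03534/2.210) = 30.5 × 0.01599 = 0.4876 A.

I ≈ 0.488 A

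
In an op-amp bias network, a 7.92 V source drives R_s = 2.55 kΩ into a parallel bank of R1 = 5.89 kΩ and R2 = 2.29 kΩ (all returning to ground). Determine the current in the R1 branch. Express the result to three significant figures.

I ≈ 0.528 mA

Combine the parallel branches: R_p = (1/5.89 + 1/2.29)⁻¹ = 1.649 kΩ.
V_A by voltage divider: V_A = 7.92 × 1.649/(2.55 + 1.649) = 3.110 V.
I(R1) = V_A / R1 = 3.110/5.89 = 0.5280 mA.
(Equivalently: I_total = 1.886 mA, then current-divider fraction G_k/ΣG = 0.2800.)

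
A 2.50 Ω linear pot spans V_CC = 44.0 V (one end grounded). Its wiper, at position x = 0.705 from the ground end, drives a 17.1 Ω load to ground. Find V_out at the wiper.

V_out ≈ 30.1 V

Lower segment x·R_p = 1.762 Ω; upper segment (1−x)·R_p = 0.7375 Ω.
Lower segment in parallel with the load: 1.762 ‖ 17.1 = 1.598 Ω.
Loaded-divider output: V_out = 44.0 × 0.6842 = 30.10 V.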